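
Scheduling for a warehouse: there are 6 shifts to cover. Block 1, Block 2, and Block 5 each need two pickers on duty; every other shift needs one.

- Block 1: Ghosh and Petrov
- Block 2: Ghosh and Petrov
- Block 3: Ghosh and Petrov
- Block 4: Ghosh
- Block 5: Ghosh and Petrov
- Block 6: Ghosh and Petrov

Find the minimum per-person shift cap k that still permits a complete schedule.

5

With 2 pickers and 9 worker-slots to fill, someone must work at least ⌈9/2⌉ = 5 shifts, so k ≥ 5.
k = 5 works: Block 1→Ghosh+Petrov, Block 2→Ghosh+Petrov, Block 3→Ghosh, Block 4→Ghosh, Block 5→Ghosh+Petrov, Block 6→Petrov.
Loads: Ghosh 5, Petrov 4 — all ≤ 5.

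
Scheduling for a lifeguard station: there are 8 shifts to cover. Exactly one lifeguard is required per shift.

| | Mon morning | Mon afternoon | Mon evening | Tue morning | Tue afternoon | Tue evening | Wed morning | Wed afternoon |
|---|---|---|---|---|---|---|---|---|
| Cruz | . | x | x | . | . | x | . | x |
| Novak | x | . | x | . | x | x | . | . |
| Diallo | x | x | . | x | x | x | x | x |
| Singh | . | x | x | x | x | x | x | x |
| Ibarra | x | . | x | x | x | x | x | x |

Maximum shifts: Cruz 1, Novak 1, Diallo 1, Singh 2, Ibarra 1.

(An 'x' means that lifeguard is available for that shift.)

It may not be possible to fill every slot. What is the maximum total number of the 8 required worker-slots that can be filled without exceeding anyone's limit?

6

Total capacity across all lifeguards is 1+1+1+2+1 = 6, and 8 slots are needed, so at most 6 can be filled.
An assignment achieving 6: Mon morning→Novak, Mon afternoon→Cruz, Mon evening→Singh, Tue morning→Diallo, Tue afternoon→Ibarra, Wed morning→Singh.
Loads: Cruz 1/1, Novak 1/1, Diallo 1/1, Singh 2/2, Ibarra 1/1.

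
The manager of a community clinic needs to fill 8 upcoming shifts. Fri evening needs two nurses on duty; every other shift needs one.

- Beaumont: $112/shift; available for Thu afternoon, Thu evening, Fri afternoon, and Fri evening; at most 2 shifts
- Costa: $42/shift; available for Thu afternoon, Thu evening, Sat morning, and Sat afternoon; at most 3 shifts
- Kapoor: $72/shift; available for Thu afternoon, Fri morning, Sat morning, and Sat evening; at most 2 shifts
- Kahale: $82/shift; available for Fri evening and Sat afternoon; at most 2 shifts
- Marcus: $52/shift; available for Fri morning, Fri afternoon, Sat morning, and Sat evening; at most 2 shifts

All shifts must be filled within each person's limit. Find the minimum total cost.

$568

Fri evening can only be covered by Beaumont and Kahale, so that assignment is forced.
Picking the cheapest available nurse for each shift independently would cost $518, but that ignores the shift limits.
An optimal schedule: Thu afternoon→Costa, Thu evening→Costa, Fri morning→Marcus, Fri afternoon→Marcus, Fri evening→Kahale+Beaumont, Sat morning→Kapoor, Sat afternoon→Costa, Sat evening→Kapoor.
Total: 42 + 42 + 52 + 52 + 82 + 112 + 72 + 42 + 72 = $568.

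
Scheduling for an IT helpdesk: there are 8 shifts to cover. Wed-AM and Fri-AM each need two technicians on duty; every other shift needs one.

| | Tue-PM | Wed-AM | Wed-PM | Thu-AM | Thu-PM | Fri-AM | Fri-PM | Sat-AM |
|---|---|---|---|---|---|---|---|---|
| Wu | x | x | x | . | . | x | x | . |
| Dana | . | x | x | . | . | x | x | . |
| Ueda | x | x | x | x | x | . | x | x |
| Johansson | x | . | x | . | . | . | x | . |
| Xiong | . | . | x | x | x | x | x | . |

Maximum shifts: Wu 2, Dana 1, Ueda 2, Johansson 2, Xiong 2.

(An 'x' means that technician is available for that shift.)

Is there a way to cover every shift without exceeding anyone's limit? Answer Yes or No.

Total capacity is 2+1+2+2+2 = 9 but 10 worker-slots are needed — infeasible.

No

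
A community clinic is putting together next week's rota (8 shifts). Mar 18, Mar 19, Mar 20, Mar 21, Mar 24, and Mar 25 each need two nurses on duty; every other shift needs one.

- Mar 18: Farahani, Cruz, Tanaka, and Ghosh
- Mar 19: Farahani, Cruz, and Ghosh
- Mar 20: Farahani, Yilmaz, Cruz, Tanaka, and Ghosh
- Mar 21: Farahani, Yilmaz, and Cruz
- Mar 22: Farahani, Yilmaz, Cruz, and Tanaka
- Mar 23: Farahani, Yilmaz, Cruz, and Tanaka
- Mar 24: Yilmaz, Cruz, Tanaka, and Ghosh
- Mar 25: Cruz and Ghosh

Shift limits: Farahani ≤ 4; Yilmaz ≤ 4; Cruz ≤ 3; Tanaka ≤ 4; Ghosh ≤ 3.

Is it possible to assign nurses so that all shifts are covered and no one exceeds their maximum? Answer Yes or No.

Yes

Mar 25 can only be covered by Cruz and Ghosh, so that assignment is forced.
One valid schedule: Mar 18→Cruz+Tanaka, Mar 19→Farahani+Cruz, Mar 20→Yilmaz+Tanaka, Mar 21→Farahani+Yilmaz, Mar 22→Farahani, Mar 23→Farahani, Mar 24→Yilmaz+Tanaka, Mar 25→Cruz+Ghosh.
Loads: Farahani 4/4, Yilmaz 3/4, Cruz 3/3, Tanaka 3/4, Ghosh 1/3 — all within limits.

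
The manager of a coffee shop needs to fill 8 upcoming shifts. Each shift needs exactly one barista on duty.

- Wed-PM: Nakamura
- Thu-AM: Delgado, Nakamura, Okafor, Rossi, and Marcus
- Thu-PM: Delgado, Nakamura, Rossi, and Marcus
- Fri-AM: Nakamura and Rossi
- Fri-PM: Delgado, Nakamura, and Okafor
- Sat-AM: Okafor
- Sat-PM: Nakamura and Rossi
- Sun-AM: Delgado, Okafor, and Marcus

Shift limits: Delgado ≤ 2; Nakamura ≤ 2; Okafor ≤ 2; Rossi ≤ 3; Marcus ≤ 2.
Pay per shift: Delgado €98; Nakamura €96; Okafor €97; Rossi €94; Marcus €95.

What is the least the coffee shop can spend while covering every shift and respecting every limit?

€761

Wed-PM can only be covered by Nakamura, so that assignment is forced.
Sat-AM can only be covered by Okafor, so that assignment is forced.
Picking the cheapest available barista for each shift independently would cost €760, but that ignores the shift limits.
An optimal schedule: Wed-PM→Nakamura, Thu-AM→Marcus, Thu-PM→Rossi, Fri-AM→Rossi, Fri-PM→Nakamura, Sat-AM→Okafor, Sat-PM→Rossi, Sun-AM→Marcus.
Total: 96 + 95 + 94 + 94 + 96 + 97 + 94 + 95 = €761.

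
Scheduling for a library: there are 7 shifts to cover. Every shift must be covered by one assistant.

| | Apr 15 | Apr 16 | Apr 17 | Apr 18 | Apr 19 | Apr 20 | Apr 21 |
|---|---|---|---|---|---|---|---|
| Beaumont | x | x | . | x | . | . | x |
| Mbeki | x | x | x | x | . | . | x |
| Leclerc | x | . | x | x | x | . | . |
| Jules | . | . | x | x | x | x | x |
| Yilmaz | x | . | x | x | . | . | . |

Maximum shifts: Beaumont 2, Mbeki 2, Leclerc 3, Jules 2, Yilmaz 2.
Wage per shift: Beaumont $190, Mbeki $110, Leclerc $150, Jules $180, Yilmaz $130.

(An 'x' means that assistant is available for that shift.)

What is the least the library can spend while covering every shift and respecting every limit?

$960

Apr 20 can only be covered by Jules, so that assignment is forced.
Picking the cheapest available assistant for each shift independently would cost $880, but that ignores the shift limits.
An optimal schedule: Apr 15→Yilmaz, Apr 16→Mbeki, Apr 17→Yilmaz, Apr 18→Leclerc, Apr 19→Leclerc, Apr 20→Jules, Apr 21→Mbeki.
Total: 130 + 110 + 130 + 150 + 150 + 180 + 110 = $960.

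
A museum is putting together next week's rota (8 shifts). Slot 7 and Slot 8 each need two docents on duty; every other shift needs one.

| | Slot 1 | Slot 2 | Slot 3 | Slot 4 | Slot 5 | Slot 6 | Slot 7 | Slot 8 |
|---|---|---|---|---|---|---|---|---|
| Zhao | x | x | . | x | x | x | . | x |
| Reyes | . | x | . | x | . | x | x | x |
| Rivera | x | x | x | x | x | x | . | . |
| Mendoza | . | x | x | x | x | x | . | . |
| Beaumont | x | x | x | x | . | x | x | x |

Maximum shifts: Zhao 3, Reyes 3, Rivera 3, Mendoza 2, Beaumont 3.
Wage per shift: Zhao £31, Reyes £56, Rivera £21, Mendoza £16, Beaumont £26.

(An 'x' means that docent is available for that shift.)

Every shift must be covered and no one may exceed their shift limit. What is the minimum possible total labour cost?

£260

Slot 7 can only be covered by Reyes and Beaumont, so that assignment is forced.
Picking the cheapest available docent for each shift independently would cost £240, but that ignores the shift limits.
An optimal schedule: Slot 1→Rivera, Slot 2→Rivera, Slot 3→Mendoza, Slot 4→Rivera, Slot 5→Mendoza, Slot 6→Beaumont, Slot 7→Beaumont+Reyes, Slot 8→Beaumont+Zhao.
Total: 21 + 21 + 16 + 21 + 16 + 26 + 26 + 56 + 26 + 31 = £260.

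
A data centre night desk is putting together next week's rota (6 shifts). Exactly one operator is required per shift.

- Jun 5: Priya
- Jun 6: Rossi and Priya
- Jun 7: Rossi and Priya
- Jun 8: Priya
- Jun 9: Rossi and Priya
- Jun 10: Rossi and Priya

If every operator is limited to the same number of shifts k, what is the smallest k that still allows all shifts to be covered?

3

With 2 operators and 6 worker-slots to fill, someone must work at least ⌈6/2⌉ = 3 shifts, so k ≥ 3.
k = 3 works: Jun 5→Priya, Jun 6→Rossi, Jun 7→Rossi, Jun 8→Priya, Jun 9→Rossi, Jun 10→Priya.
Loads: Rossi 3, Priya 3 — all ≤ 3.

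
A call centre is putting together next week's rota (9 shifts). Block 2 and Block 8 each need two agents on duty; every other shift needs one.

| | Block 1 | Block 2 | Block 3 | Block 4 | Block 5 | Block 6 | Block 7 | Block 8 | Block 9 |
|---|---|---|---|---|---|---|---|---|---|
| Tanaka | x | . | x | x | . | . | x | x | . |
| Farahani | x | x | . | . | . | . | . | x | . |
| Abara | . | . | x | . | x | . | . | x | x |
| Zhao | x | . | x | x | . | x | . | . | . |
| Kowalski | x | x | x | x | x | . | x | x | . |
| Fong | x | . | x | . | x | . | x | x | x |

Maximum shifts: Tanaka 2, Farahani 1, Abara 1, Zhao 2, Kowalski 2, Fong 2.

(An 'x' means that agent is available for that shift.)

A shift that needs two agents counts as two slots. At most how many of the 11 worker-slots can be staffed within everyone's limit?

10

Total capacity across all agents is 2+1+1+2+2+2 = 10, and 11 slots are needed, so at most 10 can be filled.
An assignment achieving 10: Block 1→Zhao, Block 2→Farahani+Kowalski, Block 3→Fong, Block 4→Tanaka, Block 5→Kowalski, Block 6→Zhao, Block 7→Tanaka, Block 8→Fong, Block 9→Abara.
Loads: Tanaka 2/2, Farahani 1/1, Abara 1/1, Zhao 2/2, Kowalski 2/2, Fong 2/2.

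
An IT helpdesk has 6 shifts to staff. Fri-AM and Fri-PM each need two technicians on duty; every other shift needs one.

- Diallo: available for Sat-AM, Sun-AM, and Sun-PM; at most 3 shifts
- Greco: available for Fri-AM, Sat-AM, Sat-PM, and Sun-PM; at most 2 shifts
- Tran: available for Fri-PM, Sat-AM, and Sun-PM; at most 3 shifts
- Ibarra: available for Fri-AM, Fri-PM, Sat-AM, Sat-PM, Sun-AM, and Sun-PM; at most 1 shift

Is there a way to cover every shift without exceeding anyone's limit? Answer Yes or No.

Total capacity is 9 and 8 slots are needed, so capacity alone doesn't rule it out.
Shifts {Fri-AM, Fri-PM} need 4 worker-slots in total, but the technicians available for any of those shifts (Greco, Tran, and Ibarra) can supply at most 3 among them. So no valid schedule exists.

No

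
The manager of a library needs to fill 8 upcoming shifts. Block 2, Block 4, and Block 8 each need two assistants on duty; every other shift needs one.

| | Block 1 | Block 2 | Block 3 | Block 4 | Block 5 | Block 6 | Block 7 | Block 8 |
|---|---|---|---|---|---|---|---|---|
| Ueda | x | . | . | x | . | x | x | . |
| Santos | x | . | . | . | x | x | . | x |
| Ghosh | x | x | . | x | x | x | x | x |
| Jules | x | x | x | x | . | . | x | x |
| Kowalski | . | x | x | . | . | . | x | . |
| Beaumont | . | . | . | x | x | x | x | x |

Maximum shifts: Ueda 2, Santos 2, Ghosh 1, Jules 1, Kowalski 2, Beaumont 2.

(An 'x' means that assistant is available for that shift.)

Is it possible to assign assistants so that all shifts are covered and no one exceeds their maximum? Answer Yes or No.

No

Total capacity is 2+2+1+1+2+2 = 10 but 11 worker-slots are needed — infeasible.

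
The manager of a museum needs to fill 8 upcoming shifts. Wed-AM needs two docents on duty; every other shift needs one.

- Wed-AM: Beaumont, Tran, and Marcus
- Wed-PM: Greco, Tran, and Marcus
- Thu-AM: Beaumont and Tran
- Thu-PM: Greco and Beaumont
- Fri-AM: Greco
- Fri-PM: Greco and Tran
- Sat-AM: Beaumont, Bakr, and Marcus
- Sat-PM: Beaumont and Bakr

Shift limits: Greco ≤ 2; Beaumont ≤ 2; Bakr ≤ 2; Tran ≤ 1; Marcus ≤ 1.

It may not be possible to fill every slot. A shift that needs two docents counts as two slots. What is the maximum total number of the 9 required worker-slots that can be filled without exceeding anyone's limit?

Total capacity across all docents is 2+2+2+1+1 = 8, and 9 slots are needed, so at most 8 can be filled.
An assignment achieving 8: Wed-AM→Beaumont+Marcus, Thu-AM→Beaumont, Thu-PM→Greco, Fri-AM→Greco, Fri-PM→Tran, Sat-AM→Bakr, Sat-PM→Bakr.
Loads: Greco 2/2, Beaumont 2/2, Bakr 2/2, Tran 1/1, Marcus 1/1.

8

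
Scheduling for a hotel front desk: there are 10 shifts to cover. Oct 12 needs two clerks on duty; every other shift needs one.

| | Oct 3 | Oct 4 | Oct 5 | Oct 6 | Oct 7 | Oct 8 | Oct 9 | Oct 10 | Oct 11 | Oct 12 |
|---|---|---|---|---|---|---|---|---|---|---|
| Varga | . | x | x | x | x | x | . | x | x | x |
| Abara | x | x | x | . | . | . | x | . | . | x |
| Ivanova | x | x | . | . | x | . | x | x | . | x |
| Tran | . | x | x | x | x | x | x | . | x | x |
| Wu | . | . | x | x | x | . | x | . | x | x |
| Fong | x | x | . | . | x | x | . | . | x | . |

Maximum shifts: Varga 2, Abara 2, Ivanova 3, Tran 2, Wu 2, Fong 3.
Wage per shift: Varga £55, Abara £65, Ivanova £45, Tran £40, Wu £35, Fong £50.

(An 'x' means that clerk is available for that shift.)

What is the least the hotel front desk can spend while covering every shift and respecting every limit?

£490

Picking the cheapest available clerk for each shift independently would cost £420, but that ignores the shift limits.
An optimal schedule: Oct 3→Ivanova, Oct 4→Fong, Oct 5→Wu, Oct 6→Wu, Oct 7→Fong, Oct 8→Tran, Oct 9→Tran, Oct 10→Ivanova, Oct 11→Fong, Oct 12→Ivanova+Varga.
Total: 45 + 50 + 35 + 35 + 50 + 40 + 40 + 45 + 50 + 45 + 55 = £490.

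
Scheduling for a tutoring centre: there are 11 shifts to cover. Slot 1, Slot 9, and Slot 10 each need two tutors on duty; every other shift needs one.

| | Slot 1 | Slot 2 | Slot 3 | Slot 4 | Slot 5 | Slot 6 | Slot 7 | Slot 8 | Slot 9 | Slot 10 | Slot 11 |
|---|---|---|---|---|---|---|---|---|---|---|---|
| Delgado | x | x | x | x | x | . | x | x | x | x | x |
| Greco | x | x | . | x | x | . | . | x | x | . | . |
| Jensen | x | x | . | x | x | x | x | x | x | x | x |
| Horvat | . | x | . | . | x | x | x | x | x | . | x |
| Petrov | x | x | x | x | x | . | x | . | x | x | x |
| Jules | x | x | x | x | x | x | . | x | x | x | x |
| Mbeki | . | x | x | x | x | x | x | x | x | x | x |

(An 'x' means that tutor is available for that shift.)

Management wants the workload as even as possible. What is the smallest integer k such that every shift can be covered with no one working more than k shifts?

With 7 tutors and 14 worker-slots to fill, someone must work at least ⌈14/7⌉ = 2 shifts, so k ≥ 2.
k = 2 works: Slot 1→Petrov+Jules, Slot 2→Horvat, Slot 3→Delgado, Slot 4→Greco, Slot 5→Horvat, Slot 6→Jensen, Slot 7→Delgado, Slot 8→Greco, Slot 9→Jules+Mbeki, Slot 10→Petrov+Mbeki, Slot 11→Jensen.
Loads: Delgado 2, Greco 2, Jensen 2, Horvat 2, Petrov 2, Jules 2, Mbeki 2 — all ≤ 2.

2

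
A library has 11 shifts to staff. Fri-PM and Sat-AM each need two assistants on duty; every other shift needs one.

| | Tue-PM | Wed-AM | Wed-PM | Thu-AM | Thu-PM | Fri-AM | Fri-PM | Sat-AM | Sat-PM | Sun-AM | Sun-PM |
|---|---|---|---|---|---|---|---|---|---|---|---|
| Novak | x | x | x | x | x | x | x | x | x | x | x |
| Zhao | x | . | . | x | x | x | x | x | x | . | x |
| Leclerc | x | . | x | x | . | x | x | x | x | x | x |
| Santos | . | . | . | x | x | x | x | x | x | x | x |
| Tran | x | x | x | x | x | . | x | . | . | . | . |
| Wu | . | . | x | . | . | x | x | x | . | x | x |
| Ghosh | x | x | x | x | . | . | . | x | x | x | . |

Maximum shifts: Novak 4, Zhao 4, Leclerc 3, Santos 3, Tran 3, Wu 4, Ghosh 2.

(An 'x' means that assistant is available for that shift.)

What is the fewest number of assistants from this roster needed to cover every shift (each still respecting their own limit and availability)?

4

13 slots to fill and no one can take more than 4, so at least ⌈13/4⌉ = 4 assistants are needed.
Novak, Zhao, Leclerc, and Santos alone can cover everything: Tue-PM→Novak, Wed-AM→Novak, Wed-PM→Novak, Thu-AM→Zhao, Thu-PM→Novak, Fri-AM→Zhao, Fri-PM→Leclerc+Santos, Sat-AM→Leclerc+Santos, Sat-PM→Zhao, Sun-AM→Leclerc, Sun-PM→Zhao.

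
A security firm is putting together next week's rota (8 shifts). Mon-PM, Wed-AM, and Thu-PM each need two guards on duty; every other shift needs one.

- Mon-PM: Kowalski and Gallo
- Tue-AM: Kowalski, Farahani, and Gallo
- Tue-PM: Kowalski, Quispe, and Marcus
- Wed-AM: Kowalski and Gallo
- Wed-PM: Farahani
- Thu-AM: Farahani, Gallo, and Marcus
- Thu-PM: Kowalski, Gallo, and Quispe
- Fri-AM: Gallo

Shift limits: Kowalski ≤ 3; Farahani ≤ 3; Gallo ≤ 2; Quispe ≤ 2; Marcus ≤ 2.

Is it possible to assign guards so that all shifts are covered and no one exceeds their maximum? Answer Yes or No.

Total capacity is 12 and 11 slots are needed, so capacity alone doesn't rule it out.
Shifts {Mon-PM, Wed-AM, Fri-AM} need 5 worker-slots in total, but the guards available for any of those shifts (Kowalski and Gallo) can supply at most 4 among them. So no valid schedule exists.

No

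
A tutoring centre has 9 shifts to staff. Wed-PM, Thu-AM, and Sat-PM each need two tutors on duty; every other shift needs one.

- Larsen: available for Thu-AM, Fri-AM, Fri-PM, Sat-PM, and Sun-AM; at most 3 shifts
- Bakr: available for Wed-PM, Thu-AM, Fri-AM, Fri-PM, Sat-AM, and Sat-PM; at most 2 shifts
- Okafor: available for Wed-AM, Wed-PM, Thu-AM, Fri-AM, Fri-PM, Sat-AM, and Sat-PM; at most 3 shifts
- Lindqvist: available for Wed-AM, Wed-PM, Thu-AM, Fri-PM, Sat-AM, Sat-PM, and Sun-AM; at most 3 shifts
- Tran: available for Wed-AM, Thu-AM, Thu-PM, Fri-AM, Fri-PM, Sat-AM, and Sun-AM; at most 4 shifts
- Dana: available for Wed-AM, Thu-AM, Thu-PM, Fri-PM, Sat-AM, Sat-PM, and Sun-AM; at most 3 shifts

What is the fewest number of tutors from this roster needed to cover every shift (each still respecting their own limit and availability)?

4

12 slots to fill and no one can take more than 4, so at least ⌈12/4⌉ = 3 tutors are needed.
Any 3 tutors together have capacity at most 4+3+3 = 10 < 12 slots, so 3 can never suffice.
Larsen, Bakr, Okafor, and Tran alone can cover everything: Wed-AM→Okafor, Wed-PM→Bakr+Okafor, Thu-AM→Larsen+Tran, Thu-PM→Tran, Fri-AM→Tran, Fri-PM→Tran, Sat-AM→Bakr, Sat-PM→Larsen+Okafor, Sun-AM→Larsen.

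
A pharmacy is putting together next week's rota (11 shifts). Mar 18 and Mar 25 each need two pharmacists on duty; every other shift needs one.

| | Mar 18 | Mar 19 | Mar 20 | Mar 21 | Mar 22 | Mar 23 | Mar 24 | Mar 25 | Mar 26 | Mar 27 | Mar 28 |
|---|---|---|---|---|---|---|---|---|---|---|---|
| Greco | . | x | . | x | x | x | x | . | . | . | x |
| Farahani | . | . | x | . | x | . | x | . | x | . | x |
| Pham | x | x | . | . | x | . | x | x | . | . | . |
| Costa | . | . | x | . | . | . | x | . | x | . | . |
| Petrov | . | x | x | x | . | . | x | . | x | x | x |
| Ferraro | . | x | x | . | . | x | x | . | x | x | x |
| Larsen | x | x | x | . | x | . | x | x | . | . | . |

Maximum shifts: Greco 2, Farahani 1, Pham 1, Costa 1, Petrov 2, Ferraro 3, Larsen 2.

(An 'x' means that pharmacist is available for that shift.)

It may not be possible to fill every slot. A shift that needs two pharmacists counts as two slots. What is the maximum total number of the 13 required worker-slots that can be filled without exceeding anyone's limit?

12

Total capacity across all pharmacists is 2+1+1+1+2+3+2 = 12, and 13 slots are needed, so at most 12 can be filled.
An assignment achieving 12: Mar 18→Pham+Larsen, Mar 19→Ferraro, Mar 20→Ferraro, Mar 21→Greco, Mar 22→Farahani, Mar 23→Greco, Mar 24→Ferraro, Mar 25→Larsen, Mar 26→Costa, Mar 27→Petrov, Mar 28→Petrov.
Loads: Greco 2/2, Farahani 1/1, Pham 1/1, Costa 1/1, Petrov 2/2, Ferraro 3/3, Larsen 2/2.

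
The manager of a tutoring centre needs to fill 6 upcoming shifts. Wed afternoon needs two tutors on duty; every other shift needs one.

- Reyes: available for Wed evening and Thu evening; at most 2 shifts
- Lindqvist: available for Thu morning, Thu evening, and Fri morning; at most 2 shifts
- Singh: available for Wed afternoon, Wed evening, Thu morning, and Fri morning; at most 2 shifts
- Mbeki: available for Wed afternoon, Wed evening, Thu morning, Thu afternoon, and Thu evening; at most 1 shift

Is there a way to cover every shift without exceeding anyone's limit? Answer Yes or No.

No

Total capacity is 7 and 7 slots are needed, so capacity alone doesn't rule it out.
Shifts {Wed afternoon, Thu afternoon} need 3 worker-slots in total, but the tutors available for any of those shifts (Singh and Mbeki) can supply at most 2 among them. So no valid schedule exists.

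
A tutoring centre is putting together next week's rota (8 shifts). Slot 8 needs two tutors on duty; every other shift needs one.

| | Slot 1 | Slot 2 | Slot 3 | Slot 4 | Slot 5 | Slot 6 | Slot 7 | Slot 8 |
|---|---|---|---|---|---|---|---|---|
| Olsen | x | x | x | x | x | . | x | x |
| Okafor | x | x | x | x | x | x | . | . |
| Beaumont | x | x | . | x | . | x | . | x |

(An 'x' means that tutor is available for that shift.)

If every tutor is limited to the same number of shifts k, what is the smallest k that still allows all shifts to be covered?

With 3 tutors and 9 worker-slots to fill, someone must work at least ⌈9/3⌉ = 3 shifts, so k ≥ 3.
k = 3 works: Slot 1→Okafor, Slot 2→Beaumont, Slot 3→Olsen, Slot 4→Beaumont, Slot 5→Okafor, Slot 6→Okafor, Slot 7→Olsen, Slot 8→Olsen+Beaumont.
Loads: Olsen 3, Okafor 3, Beaumont 3 — all ≤ 3.

3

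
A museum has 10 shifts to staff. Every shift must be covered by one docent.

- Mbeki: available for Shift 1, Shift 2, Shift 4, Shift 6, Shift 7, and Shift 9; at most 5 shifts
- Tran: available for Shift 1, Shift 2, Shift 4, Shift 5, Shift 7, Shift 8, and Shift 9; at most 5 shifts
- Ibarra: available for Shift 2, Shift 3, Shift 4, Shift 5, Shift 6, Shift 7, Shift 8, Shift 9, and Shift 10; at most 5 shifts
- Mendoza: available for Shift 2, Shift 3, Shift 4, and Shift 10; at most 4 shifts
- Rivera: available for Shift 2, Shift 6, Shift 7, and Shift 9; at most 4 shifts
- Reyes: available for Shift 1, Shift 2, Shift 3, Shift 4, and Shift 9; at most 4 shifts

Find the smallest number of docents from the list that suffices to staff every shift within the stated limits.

10 slots to fill and no one can take more than 5, so at least ⌈10/5⌉ = 2 docents are needed.
Mbeki and Ibarra alone can cover everything: Shift 1→Mbeki, Shift 2→Mbeki, Shift 3→Ibarra, Shift 4→Mbeki, Shift 5→Ibarra, Shift 6→Mbeki, Shift 7→Mbeki, Shift 8→Ibarra, Shift 9→Ibarra, Shift 10→Ibarra.

2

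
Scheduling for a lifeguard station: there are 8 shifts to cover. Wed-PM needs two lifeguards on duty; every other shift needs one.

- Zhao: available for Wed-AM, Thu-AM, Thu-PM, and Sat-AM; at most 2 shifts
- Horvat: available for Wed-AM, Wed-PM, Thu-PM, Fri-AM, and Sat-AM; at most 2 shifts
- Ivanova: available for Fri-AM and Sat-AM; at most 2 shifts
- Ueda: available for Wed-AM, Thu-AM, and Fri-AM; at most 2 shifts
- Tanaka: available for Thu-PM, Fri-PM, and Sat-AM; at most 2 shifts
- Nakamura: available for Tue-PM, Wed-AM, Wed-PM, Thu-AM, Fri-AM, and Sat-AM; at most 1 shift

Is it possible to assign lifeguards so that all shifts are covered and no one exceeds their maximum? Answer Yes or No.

Total capacity is 11 and 9 slots are needed, so capacity alone doesn't rule it out.
Shifts {Tue-PM, Wed-PM} need 3 worker-slots in total, but the lifeguards available for any of those shifts (Horvat and Nakamura) can supply at most 2 among them. So no valid schedule exists.

No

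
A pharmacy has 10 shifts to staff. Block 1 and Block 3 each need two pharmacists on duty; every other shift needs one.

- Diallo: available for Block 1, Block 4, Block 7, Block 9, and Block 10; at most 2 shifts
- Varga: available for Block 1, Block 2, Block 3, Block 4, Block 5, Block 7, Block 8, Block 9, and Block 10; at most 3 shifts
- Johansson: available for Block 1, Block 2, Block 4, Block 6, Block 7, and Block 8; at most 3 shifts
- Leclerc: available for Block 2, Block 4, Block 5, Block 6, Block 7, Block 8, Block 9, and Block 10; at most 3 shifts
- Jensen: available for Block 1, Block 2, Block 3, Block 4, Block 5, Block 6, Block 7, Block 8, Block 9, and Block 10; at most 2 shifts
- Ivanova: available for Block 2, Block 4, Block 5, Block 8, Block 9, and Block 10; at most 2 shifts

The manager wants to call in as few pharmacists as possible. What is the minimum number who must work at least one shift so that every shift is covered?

12 slots to fill and no one can take more than 3, so at least ⌈12/3⌉ = 4 pharmacists are needed.
Any 4 pharmacists together have capacity at most 3+3+3+2 = 11 < 12 slots, so 4 can never suffice.
Diallo, Varga, Johansson, Leclerc, and Jensen alone can cover everything: Block 1→Johansson+Jensen, Block 2→Varga, Block 3→Varga+Jensen, Block 4→Leclerc, Block 5→Varga, Block 6→Johansson, Block 7→Leclerc, Block 8→Johansson, Block 9→Diallo, Block 10→Diallo.

5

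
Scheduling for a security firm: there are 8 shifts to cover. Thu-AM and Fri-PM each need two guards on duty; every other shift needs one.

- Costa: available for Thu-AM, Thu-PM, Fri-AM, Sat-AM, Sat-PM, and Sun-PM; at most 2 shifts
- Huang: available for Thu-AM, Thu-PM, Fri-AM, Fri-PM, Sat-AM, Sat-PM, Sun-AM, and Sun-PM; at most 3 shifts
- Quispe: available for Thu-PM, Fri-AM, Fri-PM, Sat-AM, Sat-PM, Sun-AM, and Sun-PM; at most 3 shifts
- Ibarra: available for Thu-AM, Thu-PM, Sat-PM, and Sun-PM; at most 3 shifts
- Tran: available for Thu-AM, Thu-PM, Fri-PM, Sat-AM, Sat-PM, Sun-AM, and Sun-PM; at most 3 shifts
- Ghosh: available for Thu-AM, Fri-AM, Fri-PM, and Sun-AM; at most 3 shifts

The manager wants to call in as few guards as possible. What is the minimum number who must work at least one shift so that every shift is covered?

4

10 slots to fill and no one can take more than 3, so at least ⌈10/3⌉ = 4 guards are needed.
Costa, Huang, Quispe, and Ibarra alone can cover everything: Thu-AM→Costa+Huang, Thu-PM→Quispe, Fri-AM→Costa, Fri-PM→Huang+Quispe, Sat-AM→Quispe, Sat-PM→Ibarra, Sun-AM→Huang, Sun-PM→Ibarra.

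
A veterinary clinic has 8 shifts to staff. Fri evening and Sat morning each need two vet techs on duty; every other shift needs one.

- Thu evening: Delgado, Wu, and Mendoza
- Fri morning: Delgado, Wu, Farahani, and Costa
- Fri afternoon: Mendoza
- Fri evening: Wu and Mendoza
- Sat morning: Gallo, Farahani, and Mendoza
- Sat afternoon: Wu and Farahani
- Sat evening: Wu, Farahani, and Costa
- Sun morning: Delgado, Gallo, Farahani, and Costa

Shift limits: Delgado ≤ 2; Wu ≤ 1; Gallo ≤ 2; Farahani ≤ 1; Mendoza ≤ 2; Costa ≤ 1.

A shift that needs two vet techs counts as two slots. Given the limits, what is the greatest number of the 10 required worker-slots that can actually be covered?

Total capacity across all vet techs is 2+1+2+1+2+1 = 9, and 10 slots are needed, so at most 9 can be filled.
An assignment achieving 9: Thu evening→Delgado, Fri morning→Delgado, Fri afternoon→Mendoza, Fri evening→Wu+Mendoza, Sat morning→Gallo, Sat afternoon→Farahani, Sat evening→Costa, Sun morning→Gallo.
Loads: Delgado 2/2, Wu 1/1, Gallo 2/2, Farahani 1/1, Mendoza 2/2, Costa 1/1.

9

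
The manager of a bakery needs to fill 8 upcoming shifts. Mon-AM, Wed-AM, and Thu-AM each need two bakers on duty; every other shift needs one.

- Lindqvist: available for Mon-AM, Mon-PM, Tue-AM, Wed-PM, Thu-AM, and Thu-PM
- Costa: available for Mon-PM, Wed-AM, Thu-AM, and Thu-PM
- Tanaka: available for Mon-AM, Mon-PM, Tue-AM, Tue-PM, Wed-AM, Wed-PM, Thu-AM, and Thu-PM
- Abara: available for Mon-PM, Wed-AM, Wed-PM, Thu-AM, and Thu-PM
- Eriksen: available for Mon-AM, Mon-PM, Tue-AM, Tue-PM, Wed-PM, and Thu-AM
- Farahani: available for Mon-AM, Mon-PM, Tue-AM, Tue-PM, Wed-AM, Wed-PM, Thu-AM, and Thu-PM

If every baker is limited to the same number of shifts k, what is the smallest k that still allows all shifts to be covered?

2

With 6 bakers and 11 worker-slots to fill, someone must work at least ⌈11/6⌉ = 2 shifts, so k ≥ 2.
k = 2 works: Mon-AM→Tanaka+Eriksen, Mon-PM→Costa, Tue-AM→Lindqvist, Tue-PM→Tanaka, Wed-AM→Abara+Farahani, Wed-PM→Lindqvist, Thu-AM→Abara+Eriksen, Thu-PM→Costa.
Loads: Lindqvist 2, Costa 2, Tanaka 2, Abara 2, Eriksen 2, Farahani 1 — all ≤ 2.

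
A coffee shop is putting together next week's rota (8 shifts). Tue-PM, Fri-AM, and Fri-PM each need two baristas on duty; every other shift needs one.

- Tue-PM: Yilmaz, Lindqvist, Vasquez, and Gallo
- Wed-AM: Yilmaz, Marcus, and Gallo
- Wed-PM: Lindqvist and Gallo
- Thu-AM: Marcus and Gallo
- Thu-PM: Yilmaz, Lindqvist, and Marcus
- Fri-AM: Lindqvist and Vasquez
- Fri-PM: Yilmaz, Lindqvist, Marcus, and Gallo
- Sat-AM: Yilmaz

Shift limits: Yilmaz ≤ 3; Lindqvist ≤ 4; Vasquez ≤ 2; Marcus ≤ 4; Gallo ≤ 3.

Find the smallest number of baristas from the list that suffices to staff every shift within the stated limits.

11 slots to fill and no one can take more than 4, so at least ⌈11/4⌉ = 3 baristas are needed.
Shifts {Thu-AM, Fri-AM, Sat-AM} need 4 slots, but among the baristas available for them (Yilmaz, Lindqvist, Vasquez, Marcus, and Gallo) any 3 together supply at most 3. So 3 baristas are not enough.
Yilmaz, Lindqvist, Vasquez, and Marcus alone can cover everything: Tue-PM→Yilmaz+Lindqvist, Wed-AM→Yilmaz, Wed-PM→Lindqvist, Thu-AM→Marcus, Thu-PM→Marcus, Fri-AM→Lindqvist+Vasquez, Fri-PM→Lindqvist+Marcus, Sat-AM→Yilmaz.

4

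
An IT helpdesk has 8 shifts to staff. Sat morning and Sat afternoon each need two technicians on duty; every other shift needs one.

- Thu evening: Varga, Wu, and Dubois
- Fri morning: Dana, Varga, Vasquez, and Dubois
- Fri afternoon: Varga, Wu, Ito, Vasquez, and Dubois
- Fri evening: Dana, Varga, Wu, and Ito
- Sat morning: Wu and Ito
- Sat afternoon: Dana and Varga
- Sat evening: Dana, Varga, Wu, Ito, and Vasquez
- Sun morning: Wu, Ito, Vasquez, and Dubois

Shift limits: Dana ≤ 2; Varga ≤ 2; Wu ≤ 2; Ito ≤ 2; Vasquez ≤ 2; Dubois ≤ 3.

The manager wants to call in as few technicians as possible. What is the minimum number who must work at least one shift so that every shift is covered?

5

10 slots to fill and no one can take more than 3, so at least ⌈10/3⌉ = 4 technicians are needed.
Any 4 technicians together have capacity at most 3+2+2+2 = 9 < 10 slots, so 4 can never suffice.
Dana, Varga, Wu, Ito, and Vasquez alone can cover everything: Thu evening→Varga, Fri morning→Dana, Fri afternoon→Vasquez, Fri evening→Ito, Sat morning→Wu+Ito, Sat afternoon→Dana+Varga, Sat evening→Vasquez, Sun morning→Wu.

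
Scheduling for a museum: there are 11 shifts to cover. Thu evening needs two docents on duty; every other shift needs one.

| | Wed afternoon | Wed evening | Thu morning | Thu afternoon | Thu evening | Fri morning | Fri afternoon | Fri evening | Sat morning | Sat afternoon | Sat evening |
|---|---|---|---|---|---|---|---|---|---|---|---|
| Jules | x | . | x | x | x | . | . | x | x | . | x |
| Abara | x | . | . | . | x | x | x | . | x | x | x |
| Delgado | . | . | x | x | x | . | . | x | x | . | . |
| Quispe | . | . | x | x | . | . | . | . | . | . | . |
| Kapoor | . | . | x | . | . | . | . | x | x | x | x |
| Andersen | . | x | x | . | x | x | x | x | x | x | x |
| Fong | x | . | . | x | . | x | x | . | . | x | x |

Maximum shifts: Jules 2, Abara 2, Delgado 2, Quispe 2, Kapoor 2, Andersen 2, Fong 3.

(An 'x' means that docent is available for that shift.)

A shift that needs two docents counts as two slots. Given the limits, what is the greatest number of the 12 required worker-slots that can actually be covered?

Total capacity across all docents is 2+2+2+2+2+2+3 = 15, and 12 slots are needed, so at most 12 can be filled.
An assignment achieving 12: Wed afternoon→Jules, Wed evening→Andersen, Thu morning→Quispe, Thu afternoon→Jules, Thu evening→Delgado+Andersen, Fri morning→Abara, Fri afternoon→Abara, Fri evening→Delgado, Sat morning→Kapoor, Sat afternoon→Kapoor, Sat evening→Fong.
Loads: Jules 2/2, Abara 2/2, Delgado 2/2, Quispe 1/2, Kapoor 2/2, Andersen 2/2, Fong 1/3.

12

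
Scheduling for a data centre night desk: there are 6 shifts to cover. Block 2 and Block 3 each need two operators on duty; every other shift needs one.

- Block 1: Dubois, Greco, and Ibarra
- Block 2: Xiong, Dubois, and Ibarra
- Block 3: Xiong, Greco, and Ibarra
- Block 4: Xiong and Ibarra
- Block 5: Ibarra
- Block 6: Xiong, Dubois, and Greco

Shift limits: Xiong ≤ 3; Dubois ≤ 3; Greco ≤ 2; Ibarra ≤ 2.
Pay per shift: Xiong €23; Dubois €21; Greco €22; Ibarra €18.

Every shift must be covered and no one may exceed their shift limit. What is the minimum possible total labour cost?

Block 5 can only be covered by Ibarra, so that assignment is forced.
Picking the cheapest available operator for each shift independently would cost €154, but that ignores the shift limits.
An optimal schedule: Block 1→Dubois, Block 2→Dubois+Xiong, Block 3→Greco+Xiong, Block 4→Ibarra, Block 5→Ibarra, Block 6→Dubois.
Total: 21 + 21 + 23 + 22 + 23 + 18 + 18 + 21 = €167.

€167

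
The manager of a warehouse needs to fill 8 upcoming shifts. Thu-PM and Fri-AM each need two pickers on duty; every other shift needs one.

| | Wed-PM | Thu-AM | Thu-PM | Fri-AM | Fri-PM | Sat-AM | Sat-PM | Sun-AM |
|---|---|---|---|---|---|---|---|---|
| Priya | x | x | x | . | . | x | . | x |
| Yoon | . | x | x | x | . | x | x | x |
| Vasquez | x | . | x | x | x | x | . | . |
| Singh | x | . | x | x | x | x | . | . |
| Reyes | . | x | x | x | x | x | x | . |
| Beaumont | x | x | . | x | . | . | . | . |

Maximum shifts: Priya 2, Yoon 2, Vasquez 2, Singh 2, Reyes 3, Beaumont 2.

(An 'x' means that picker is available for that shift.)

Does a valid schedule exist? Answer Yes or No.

Yes

One valid schedule: Wed-PM→Priya, Thu-AM→Yoon, Thu-PM→Singh+Reyes, Fri-AM→Singh+Reyes, Fri-PM→Vasquez, Sat-AM→Vasquez, Sat-PM→Yoon, Sun-AM→Priya.
Loads: Priya 2/2, Yoon 2/2, Vasquez 2/2, Singh 2/2, Reyes 2/3, Beaumont 0/2 — all within limits.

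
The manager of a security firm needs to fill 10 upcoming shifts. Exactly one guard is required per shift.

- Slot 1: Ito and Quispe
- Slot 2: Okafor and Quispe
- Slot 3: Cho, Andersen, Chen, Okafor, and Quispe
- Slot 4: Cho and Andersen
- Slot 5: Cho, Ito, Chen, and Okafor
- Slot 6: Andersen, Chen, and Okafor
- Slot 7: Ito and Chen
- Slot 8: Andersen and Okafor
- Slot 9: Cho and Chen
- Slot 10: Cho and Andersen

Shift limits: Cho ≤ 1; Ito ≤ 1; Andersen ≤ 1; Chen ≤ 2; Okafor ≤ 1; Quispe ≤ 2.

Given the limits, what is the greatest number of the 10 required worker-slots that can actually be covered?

8

Total capacity across all guards is 1+1+1+2+1+2 = 8, and 10 slots are needed, so at most 8 can be filled.
An assignment achieving 8: Slot 1→Ito, Slot 2→Quispe, Slot 3→Quispe, Slot 4→Cho, Slot 6→Okafor, Slot 7→Chen, Slot 8→Andersen, Slot 9→Chen.
Loads: Cho 1/1, Ito 1/1, Andersen 1/1, Chen 2/2, Okafor 1/1, Quispe 2/2.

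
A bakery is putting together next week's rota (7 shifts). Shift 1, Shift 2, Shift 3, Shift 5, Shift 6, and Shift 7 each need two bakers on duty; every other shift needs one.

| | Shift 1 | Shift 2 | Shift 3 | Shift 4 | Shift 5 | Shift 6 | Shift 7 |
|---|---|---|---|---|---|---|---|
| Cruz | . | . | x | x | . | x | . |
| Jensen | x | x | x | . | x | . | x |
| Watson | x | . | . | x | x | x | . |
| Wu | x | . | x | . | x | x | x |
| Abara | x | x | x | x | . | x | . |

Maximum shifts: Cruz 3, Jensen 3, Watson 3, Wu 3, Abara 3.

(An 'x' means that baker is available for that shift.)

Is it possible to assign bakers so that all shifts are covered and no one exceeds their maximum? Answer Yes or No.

Yes

Shift 2 can only be covered by Jensen and Abara, so that assignment is forced.
Shift 7 can only be covered by Jensen and Wu, so that assignment is forced.
One valid schedule: Shift 1→Watson+Wu, Shift 2→Jensen+Abara, Shift 3→Cruz+Wu, Shift 4→Cruz, Shift 5→Jensen+Watson, Shift 6→Cruz+Watson, Shift 7→Jensen+Wu.
Loads: Cruz 3/3, Jensen 3/3, Watson 3/3, Wu 3/3, Abara 1/3 — all within limits.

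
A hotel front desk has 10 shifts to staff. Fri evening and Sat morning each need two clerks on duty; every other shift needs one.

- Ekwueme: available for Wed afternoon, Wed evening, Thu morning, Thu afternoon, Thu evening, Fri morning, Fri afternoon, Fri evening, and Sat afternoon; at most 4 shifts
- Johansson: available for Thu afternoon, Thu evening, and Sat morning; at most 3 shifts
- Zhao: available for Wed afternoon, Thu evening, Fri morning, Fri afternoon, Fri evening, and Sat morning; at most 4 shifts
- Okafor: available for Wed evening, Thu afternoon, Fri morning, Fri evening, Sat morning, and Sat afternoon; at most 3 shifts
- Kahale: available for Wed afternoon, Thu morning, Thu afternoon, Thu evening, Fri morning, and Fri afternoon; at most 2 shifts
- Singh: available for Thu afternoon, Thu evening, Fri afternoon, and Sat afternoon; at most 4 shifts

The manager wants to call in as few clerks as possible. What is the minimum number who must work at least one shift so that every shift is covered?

12 slots to fill and no one can take more than 4, so at least ⌈12/4⌉ = 3 clerks are needed.
No set of 3 clerks can cover every shift (each such set leaves at least one shift with no one available or exceeds a cap).
Ekwueme, Johansson, Zhao, and Okafor alone can cover everything: Wed afternoon→Ekwueme, Wed evening→Ekwueme, Thu morning→Ekwueme, Thu afternoon→Johansson, Thu evening→Johansson, Fri morning→Zhao, Fri afternoon→Ekwueme, Fri evening→Zhao+Okafor, Sat morning→Johansson+Zhao, Sat afternoon→Okafor.

4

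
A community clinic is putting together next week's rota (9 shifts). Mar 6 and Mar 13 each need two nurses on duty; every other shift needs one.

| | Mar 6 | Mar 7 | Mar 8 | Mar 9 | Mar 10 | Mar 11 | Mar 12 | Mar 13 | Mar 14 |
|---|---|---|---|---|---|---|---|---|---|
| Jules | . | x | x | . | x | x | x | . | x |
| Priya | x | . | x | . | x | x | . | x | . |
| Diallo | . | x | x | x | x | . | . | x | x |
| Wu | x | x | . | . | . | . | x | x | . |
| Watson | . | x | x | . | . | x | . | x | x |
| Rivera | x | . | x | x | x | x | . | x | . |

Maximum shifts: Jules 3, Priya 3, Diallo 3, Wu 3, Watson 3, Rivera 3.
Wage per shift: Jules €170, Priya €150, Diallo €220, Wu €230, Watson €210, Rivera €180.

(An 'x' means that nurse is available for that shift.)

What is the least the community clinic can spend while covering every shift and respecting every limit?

€1920

Picking the cheapest available nurse for each shift independently would cost €1800, but that ignores the shift limits.
An optimal schedule: Mar 6→Priya+Rivera, Mar 7→Jules, Mar 8→Watson, Mar 9→Rivera, Mar 10→Priya, Mar 11→Priya, Mar 12→Jules, Mar 13→Rivera+Watson, Mar 14→Jules.
Total: 150 + 180 + 170 + 210 + 180 + 150 + 150 + 170 + 180 + 210 + 170 = €1920.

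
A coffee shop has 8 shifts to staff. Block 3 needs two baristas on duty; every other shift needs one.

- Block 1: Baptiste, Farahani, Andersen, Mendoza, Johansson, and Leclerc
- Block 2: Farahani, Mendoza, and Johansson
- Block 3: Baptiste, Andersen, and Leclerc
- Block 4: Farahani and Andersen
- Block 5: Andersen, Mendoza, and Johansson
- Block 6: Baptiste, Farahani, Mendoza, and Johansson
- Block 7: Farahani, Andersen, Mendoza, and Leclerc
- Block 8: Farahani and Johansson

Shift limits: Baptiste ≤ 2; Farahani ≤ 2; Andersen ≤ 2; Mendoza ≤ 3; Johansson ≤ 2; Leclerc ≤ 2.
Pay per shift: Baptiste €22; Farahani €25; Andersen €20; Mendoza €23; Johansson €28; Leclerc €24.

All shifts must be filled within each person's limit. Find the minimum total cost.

€202

Picking the cheapest available barista for each shift independently would cost €192, but that ignores the shift limits.
An optimal schedule: Block 1→Leclerc, Block 2→Mendoza, Block 3→Andersen+Baptiste, Block 4→Andersen, Block 5→Mendoza, Block 6→Baptiste, Block 7→Mendoza, Block 8→Farahani.
Total: 24 + 23 + 20 + 22 + 20 + 23 + 22 + 23 + 25 = €202.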